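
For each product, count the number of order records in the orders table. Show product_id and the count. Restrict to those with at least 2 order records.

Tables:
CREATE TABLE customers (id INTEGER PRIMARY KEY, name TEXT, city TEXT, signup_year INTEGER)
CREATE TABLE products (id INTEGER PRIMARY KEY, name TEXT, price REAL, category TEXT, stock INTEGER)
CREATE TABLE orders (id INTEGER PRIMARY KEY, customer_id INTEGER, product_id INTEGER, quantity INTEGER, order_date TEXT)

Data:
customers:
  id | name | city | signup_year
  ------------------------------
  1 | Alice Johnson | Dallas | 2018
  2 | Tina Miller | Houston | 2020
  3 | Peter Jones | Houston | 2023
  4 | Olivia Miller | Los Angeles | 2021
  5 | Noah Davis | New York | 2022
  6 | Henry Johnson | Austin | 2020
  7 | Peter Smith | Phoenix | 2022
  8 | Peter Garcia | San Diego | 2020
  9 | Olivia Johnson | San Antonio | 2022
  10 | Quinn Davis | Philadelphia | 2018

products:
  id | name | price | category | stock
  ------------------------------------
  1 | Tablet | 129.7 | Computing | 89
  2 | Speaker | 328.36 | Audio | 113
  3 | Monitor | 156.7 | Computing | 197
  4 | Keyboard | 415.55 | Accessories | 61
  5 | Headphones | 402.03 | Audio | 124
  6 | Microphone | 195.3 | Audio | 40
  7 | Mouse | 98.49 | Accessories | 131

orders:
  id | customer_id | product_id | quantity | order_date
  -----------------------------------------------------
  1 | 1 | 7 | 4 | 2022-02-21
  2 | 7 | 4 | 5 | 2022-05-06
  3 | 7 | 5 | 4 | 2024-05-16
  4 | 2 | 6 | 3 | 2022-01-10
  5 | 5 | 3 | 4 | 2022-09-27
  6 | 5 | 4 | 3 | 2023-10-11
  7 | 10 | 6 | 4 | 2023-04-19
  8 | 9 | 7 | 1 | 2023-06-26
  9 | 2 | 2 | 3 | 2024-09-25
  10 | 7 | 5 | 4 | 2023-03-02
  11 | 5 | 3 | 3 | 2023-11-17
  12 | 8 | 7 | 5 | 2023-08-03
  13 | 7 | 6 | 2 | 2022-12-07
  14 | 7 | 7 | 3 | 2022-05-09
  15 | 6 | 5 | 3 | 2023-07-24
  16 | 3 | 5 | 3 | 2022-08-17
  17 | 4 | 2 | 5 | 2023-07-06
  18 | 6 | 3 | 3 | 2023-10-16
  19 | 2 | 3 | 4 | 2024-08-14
SELECT product_id, COUNT(*) AS order_count FROM orders GROUP BY product_id HAVING COUNT(*) >= 2

Execution result:
product_id | order_count
2 | 2
3 | 4
4 | 2
5 | 4
6 | 3
7 | 4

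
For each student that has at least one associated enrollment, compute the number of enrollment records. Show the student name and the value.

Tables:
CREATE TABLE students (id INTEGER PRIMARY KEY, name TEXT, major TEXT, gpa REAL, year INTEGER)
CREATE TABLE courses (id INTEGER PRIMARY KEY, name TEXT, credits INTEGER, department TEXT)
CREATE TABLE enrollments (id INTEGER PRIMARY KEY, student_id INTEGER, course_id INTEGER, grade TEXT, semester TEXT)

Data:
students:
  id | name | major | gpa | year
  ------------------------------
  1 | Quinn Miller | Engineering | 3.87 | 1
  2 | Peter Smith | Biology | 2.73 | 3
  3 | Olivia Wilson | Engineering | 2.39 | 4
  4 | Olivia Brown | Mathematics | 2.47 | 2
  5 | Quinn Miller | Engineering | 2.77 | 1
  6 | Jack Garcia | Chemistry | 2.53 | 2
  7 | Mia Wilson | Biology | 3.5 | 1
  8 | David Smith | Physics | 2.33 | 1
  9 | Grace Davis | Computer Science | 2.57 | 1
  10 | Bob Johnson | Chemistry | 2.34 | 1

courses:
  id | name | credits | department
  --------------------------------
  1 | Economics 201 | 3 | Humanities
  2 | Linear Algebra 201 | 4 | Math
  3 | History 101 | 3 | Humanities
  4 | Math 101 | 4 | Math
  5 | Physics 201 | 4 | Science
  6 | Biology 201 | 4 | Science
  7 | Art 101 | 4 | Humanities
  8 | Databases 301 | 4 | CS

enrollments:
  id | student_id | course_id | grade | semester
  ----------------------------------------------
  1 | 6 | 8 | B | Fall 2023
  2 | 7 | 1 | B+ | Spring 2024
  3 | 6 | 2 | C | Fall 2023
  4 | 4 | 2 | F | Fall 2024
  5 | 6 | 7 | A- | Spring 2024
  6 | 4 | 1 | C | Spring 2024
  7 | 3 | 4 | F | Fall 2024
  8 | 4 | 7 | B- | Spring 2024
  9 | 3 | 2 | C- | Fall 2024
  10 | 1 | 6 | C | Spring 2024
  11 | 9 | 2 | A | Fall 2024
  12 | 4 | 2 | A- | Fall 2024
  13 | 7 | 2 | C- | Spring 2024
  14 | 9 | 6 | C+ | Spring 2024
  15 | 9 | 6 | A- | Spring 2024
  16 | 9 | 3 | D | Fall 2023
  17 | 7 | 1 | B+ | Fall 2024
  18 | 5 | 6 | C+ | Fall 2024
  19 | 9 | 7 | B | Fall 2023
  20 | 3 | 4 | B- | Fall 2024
SELECT p.name, COUNT(*) AS n FROM enrollments c JOIN students p ON c.student_id = p.id GROUP BY p.id, p.name

Execution result:
name | n
Quinn Miller | 1
Olivia Wilson | 3
Olivia Brown | 4
Quinn Miller | 1
Jack Garcia | 3
Mia Wilson | 3
Grace Davis | 5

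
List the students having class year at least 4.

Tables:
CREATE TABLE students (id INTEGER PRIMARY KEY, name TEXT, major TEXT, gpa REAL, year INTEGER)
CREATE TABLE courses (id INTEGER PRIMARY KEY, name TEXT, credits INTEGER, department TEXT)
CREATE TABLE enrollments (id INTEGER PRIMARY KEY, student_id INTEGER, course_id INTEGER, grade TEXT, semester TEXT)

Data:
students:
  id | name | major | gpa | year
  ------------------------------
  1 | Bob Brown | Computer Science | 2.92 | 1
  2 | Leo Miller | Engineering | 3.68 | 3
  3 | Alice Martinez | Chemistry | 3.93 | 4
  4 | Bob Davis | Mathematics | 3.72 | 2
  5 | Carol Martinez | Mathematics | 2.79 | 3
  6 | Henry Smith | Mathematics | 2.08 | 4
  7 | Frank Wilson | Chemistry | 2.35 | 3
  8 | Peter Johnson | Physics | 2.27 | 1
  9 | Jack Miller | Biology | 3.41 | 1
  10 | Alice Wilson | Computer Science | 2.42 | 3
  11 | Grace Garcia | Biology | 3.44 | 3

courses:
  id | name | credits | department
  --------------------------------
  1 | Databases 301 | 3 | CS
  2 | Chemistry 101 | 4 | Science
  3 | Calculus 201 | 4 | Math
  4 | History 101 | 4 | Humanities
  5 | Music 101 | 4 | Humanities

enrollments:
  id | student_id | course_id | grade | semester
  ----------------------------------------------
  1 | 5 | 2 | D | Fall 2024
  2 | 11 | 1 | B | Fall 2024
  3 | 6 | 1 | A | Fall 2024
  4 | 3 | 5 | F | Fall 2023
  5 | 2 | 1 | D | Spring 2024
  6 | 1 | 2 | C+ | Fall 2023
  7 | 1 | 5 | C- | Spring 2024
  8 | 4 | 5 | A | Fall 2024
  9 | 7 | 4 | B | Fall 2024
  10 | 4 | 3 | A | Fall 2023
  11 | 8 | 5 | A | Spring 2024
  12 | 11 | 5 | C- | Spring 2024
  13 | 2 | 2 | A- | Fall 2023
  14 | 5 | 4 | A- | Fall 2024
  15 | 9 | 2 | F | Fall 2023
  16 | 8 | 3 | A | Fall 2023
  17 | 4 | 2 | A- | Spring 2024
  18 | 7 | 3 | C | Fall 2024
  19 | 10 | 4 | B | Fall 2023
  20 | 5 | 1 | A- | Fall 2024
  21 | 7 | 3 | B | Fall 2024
SELECT name, year FROM students WHERE year >= 4

Execution result:
name | year
Alice Martinez | 4
Henry Smith | 4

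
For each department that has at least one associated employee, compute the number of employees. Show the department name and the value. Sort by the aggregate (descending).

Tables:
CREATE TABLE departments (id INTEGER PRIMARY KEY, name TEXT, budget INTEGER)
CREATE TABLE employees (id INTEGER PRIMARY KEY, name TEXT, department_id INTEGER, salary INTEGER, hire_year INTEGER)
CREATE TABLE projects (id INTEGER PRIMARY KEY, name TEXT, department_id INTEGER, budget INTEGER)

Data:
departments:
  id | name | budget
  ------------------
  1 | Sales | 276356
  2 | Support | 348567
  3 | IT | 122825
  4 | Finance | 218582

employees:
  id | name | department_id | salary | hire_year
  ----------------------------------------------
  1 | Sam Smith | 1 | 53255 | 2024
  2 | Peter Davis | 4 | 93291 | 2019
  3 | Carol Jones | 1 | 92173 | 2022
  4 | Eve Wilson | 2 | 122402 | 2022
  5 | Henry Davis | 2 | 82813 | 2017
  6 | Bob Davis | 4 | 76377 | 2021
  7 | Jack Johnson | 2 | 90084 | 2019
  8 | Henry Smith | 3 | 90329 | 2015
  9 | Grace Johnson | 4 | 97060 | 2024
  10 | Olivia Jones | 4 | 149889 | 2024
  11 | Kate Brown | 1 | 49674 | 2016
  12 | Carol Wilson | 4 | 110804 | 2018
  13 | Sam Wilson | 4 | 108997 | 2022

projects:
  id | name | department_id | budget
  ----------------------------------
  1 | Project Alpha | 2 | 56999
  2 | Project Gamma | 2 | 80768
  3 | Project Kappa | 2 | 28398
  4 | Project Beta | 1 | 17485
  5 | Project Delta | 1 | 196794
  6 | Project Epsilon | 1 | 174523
SELECT p.name, COUNT(*) AS n FROM employees c JOIN departments p ON c.department_id = p.id GROUP BY p.id, p.name ORDER BY n DESC

Execution result:
name | n
Finance | 6
Sales | 3
Support | 3
IT | 1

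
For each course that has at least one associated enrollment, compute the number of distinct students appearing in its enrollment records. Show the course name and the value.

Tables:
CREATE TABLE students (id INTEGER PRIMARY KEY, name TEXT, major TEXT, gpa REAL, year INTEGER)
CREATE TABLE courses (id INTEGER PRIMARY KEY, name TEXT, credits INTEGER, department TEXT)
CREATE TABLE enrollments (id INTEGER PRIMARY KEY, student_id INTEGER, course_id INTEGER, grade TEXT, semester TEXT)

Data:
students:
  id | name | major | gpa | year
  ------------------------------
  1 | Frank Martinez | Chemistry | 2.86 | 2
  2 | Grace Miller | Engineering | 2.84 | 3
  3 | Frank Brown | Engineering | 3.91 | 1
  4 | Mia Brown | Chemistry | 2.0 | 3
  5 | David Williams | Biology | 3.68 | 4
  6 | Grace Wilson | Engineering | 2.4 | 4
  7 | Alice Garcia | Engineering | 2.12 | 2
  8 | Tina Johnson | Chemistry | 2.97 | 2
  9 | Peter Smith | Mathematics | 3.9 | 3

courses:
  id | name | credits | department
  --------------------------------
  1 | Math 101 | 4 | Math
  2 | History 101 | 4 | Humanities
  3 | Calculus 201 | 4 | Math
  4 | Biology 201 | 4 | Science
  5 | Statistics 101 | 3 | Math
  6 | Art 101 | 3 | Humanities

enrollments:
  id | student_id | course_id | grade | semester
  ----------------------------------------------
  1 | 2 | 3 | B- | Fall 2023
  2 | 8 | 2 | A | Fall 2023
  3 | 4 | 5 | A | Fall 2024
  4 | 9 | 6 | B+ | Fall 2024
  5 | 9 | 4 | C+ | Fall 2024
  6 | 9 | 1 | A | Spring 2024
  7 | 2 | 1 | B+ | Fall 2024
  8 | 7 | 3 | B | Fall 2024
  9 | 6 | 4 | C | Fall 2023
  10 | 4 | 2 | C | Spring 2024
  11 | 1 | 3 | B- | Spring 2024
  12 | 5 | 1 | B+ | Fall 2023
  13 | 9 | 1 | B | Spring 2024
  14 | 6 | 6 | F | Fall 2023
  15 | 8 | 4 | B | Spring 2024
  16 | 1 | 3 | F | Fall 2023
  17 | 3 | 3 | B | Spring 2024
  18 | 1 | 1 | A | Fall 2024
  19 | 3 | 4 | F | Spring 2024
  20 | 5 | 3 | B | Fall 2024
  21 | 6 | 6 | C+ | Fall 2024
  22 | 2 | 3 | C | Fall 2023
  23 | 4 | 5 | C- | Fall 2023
SELECT p.name, COUNT(DISTINCT c.student_id) AS distinct_student_count FROM enrollments c JOIN courses p ON c.course_id = p.id GROUP BY p.id, p.name

Execution result:
name | distinct_student_count
Math 101 | 4
History 101 | 2
Calculus 201 | 5
Biology 201 | 4
Statistics 101 | 1
Art 101 | 2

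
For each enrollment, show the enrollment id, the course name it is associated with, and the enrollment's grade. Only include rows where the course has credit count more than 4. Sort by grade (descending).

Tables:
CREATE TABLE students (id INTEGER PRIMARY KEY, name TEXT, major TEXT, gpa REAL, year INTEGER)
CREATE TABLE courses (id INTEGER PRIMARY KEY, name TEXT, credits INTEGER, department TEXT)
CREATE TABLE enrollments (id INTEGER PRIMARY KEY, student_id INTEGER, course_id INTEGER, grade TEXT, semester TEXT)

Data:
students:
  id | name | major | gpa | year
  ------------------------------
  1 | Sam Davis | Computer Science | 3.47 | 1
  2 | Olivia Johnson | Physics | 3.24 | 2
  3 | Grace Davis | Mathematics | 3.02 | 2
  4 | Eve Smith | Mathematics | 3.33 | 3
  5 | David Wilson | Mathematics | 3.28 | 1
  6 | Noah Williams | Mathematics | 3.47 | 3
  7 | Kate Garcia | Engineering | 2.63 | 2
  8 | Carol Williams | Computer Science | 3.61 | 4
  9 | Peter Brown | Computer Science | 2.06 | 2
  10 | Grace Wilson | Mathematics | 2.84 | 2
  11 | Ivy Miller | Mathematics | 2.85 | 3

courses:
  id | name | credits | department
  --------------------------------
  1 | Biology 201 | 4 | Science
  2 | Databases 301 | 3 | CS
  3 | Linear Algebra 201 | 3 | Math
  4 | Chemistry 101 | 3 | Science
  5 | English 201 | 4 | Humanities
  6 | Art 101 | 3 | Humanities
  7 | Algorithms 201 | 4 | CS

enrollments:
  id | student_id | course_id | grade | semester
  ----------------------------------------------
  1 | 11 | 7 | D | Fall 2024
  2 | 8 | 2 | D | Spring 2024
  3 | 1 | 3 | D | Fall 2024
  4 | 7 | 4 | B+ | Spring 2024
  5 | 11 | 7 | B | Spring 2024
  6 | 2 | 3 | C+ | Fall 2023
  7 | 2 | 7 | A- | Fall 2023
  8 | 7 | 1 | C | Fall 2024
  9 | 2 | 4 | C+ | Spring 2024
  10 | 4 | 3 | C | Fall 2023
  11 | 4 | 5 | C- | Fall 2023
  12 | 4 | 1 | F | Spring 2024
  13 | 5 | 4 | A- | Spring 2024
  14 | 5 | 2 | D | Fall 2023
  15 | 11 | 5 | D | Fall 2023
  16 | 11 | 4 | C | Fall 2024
SELECT c.id, p.name AS course, c.grade FROM enrollments c JOIN courses p ON c.course_id = p.id WHERE p.credits > 4 ORDER BY c.grade DESC

Execution result:
(no rows)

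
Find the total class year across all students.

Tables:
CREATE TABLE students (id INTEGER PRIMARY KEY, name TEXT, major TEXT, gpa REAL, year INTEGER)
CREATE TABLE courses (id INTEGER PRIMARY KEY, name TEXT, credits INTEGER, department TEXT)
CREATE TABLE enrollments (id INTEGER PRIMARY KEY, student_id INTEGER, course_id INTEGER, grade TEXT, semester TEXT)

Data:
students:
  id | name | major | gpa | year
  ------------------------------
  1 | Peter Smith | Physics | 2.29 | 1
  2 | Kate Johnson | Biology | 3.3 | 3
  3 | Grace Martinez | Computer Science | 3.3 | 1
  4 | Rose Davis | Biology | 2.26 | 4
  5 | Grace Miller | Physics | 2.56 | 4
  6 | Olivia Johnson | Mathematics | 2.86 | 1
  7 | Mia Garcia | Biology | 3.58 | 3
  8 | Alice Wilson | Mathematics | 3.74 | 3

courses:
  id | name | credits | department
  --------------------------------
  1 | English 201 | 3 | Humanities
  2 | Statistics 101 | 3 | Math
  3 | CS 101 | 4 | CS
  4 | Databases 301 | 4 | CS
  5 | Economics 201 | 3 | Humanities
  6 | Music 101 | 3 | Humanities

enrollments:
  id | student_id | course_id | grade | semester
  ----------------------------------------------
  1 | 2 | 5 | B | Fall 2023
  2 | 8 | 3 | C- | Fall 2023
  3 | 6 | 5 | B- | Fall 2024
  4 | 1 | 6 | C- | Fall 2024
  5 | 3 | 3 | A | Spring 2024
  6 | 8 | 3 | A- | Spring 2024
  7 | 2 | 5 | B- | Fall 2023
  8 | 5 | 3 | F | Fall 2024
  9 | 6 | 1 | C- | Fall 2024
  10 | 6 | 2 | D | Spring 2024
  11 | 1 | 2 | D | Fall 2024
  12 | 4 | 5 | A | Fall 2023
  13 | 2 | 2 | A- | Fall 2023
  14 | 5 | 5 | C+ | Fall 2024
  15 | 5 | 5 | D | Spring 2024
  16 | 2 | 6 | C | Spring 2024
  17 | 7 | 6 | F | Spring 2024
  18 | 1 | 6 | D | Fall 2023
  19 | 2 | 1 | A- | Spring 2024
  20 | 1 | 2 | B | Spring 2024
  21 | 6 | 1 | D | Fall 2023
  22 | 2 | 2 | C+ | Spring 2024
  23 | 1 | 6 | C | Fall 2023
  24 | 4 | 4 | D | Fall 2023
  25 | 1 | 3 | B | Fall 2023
SELECT SUM(year) FROM students

Execution result:
20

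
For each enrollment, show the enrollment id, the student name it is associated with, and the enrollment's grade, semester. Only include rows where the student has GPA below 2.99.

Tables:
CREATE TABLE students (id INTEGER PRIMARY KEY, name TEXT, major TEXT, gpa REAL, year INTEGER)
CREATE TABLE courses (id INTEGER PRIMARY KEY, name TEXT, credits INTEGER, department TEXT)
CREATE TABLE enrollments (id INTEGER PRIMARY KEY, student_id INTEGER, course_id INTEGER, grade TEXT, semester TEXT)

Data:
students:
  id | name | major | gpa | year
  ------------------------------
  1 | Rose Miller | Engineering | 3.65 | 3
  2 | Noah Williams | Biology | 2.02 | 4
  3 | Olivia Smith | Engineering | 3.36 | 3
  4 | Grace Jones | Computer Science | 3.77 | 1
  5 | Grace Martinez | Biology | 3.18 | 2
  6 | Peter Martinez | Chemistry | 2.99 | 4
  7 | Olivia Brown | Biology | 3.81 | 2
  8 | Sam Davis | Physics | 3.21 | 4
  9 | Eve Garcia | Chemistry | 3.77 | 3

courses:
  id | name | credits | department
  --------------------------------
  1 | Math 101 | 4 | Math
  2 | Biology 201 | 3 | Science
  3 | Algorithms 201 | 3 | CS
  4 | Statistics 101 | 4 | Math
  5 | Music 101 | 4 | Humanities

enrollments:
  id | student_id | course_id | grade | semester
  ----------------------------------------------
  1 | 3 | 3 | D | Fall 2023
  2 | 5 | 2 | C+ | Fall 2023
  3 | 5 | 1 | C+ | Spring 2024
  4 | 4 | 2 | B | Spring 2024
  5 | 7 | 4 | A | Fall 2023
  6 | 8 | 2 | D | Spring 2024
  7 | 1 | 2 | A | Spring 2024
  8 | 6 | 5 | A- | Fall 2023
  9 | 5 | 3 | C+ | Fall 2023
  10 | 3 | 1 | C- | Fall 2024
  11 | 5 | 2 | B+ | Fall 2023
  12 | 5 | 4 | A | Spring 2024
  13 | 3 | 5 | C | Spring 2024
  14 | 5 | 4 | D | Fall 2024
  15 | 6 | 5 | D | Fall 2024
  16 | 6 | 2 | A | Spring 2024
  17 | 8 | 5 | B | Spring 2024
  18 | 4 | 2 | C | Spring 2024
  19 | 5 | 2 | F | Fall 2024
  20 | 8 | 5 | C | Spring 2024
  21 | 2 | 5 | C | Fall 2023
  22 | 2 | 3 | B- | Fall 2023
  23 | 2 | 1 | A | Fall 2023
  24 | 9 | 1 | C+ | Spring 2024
SELECT c.id, p.name AS student, c.grade, c.semester FROM enrollments c JOIN students p ON c.student_id = p.id WHERE p.gpa < 2.99

Execution result:
id | student | grade | semester
21 | Noah Williams | C | Fall 2023
22 | Noah Williams | B- | Fall 2023
23 | Noah Williams | A | Fall 2023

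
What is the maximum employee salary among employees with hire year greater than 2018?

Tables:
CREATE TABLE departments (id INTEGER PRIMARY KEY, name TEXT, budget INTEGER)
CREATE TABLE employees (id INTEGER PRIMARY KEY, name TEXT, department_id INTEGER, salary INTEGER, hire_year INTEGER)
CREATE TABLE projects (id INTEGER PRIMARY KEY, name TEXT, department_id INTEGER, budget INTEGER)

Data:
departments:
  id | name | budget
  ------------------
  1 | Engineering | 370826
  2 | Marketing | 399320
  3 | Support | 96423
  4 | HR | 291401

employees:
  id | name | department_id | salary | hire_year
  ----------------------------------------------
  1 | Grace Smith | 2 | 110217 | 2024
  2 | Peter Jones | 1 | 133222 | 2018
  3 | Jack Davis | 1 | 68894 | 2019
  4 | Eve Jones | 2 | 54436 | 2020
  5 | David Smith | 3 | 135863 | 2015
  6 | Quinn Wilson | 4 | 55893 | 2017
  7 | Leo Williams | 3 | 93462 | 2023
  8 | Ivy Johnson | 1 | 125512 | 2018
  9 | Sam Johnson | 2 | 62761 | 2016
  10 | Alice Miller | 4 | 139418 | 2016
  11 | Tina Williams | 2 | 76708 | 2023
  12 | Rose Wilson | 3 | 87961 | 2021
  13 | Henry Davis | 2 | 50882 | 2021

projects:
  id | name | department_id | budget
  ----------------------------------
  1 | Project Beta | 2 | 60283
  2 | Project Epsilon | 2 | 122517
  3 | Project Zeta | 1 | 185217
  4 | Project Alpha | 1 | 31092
SELECT MAX(salary) FROM employees WHERE hire_year > 2018

Execution result:
110217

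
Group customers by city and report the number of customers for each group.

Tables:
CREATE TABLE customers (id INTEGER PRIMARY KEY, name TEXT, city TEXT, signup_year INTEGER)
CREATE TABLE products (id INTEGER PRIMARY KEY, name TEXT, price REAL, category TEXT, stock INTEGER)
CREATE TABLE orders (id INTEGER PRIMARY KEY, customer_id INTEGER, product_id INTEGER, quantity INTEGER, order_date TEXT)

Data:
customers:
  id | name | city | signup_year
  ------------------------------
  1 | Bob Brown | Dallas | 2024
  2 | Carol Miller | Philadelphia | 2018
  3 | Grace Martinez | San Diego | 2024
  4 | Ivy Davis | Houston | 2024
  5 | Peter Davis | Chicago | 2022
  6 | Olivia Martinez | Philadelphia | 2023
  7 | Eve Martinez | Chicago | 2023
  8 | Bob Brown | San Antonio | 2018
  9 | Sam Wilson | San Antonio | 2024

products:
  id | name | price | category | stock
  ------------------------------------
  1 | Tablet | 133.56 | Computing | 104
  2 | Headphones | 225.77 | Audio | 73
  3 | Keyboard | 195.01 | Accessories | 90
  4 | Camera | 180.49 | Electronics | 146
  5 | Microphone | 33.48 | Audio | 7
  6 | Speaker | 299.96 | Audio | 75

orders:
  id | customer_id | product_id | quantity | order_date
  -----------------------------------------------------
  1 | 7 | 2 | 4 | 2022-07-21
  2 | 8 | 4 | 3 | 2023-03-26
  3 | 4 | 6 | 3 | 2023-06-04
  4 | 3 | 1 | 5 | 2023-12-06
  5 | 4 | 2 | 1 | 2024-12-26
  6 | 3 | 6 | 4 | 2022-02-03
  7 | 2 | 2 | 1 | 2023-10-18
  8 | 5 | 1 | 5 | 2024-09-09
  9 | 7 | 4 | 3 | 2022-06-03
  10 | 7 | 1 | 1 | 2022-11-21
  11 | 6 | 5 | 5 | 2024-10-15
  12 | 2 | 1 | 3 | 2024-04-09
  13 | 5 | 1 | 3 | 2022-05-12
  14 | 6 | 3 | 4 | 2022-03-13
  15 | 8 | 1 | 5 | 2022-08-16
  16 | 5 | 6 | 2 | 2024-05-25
SELECT city, COUNT(*) AS n FROM customers GROUP BY city

Execution result:
city | n
Chicago | 2
Dallas | 1
Houston | 1
Philadelphia | 2
San Antonio | 2
San Diego | 1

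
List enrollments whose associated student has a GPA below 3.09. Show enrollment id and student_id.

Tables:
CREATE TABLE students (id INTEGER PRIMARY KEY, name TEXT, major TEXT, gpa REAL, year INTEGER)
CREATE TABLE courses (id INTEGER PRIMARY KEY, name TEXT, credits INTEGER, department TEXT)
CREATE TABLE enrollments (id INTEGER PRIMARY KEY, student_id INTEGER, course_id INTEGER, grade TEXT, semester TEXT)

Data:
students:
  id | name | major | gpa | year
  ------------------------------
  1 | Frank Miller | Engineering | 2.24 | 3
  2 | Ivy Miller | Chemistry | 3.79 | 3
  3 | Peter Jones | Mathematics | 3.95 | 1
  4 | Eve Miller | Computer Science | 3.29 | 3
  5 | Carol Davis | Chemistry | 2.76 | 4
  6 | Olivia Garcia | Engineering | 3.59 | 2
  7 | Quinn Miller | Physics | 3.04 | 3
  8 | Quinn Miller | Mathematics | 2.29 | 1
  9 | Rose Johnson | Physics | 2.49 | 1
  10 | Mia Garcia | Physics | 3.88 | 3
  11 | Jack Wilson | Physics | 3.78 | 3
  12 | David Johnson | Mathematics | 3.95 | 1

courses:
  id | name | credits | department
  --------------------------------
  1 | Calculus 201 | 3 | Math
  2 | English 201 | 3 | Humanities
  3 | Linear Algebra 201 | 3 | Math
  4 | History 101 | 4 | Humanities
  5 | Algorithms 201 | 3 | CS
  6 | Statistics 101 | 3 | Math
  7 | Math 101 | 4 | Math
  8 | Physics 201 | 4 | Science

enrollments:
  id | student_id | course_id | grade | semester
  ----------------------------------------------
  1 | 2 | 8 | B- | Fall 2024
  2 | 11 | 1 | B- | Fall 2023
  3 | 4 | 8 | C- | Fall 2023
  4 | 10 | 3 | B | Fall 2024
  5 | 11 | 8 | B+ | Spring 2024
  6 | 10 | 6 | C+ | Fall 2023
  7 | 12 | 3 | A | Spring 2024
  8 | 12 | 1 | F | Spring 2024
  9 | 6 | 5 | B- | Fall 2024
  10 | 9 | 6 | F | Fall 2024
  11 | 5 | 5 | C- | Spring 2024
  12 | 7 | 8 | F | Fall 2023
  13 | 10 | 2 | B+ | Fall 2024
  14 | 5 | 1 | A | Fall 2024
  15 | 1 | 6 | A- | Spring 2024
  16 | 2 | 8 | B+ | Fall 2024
SELECT id, student_id FROM enrollments WHERE student_id IN (SELECT id FROM students WHERE gpa < 3.09)

Execution result:
id | student_id
10 | 9
11 | 5
12 | 7
14 | 5
15 | 1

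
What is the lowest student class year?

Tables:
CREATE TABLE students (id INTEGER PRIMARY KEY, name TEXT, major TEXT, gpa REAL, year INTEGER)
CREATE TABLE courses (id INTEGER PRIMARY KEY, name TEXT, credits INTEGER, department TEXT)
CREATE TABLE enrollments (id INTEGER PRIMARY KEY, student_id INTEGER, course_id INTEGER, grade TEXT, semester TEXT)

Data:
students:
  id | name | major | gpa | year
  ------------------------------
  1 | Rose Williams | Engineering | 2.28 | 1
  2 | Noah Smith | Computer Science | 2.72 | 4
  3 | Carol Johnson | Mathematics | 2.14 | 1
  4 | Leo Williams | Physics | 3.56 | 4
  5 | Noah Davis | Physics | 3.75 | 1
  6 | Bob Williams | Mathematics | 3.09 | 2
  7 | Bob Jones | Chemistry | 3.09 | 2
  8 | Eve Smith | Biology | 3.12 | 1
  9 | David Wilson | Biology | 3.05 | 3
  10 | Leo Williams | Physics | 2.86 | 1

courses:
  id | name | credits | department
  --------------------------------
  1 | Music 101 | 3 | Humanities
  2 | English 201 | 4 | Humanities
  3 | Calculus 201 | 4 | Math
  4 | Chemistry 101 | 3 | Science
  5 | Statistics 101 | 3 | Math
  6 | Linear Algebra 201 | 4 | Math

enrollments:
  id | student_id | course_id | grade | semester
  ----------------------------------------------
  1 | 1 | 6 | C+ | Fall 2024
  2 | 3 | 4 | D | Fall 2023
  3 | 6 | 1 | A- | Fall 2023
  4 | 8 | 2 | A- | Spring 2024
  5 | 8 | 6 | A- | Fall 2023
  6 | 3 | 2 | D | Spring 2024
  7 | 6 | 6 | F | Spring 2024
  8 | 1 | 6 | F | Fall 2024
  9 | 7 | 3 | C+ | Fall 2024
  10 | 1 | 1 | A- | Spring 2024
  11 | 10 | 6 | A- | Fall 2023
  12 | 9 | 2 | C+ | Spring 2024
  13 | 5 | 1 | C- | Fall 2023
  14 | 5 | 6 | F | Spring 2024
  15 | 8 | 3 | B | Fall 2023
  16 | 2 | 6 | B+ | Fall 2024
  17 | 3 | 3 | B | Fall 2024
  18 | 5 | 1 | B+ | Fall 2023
SELECT MIN(year) FROM students

Execution result:
1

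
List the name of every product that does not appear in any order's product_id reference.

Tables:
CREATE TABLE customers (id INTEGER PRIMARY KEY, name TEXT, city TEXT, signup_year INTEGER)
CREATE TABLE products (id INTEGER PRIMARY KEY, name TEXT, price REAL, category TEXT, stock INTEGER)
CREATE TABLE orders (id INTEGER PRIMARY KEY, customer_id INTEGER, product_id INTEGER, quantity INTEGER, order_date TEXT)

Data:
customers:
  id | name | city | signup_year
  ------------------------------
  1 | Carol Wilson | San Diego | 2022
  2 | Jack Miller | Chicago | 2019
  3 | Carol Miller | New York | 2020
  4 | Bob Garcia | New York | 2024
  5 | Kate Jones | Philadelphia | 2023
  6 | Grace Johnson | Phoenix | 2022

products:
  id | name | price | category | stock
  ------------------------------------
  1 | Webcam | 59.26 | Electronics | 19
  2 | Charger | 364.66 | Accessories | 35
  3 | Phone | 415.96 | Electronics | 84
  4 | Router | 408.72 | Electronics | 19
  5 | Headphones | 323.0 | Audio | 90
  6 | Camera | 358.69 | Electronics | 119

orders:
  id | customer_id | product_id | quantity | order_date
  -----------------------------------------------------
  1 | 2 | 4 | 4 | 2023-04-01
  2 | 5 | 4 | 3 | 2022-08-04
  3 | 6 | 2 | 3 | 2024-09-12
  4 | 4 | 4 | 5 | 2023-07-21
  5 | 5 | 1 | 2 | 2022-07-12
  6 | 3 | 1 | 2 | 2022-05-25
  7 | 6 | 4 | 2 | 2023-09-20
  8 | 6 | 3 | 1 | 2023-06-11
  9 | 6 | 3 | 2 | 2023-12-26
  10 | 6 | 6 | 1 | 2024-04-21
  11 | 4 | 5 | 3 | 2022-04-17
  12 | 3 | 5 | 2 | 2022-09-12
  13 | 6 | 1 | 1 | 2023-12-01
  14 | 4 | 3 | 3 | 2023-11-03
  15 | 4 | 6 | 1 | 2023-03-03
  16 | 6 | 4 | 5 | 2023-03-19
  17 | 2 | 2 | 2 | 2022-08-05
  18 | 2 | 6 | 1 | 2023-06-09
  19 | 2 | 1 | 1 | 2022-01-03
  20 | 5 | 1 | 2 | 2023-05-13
SELECT p.name FROM products p LEFT JOIN orders c ON c.product_id = p.id WHERE c.id IS NULL

Execution result:
(no rows)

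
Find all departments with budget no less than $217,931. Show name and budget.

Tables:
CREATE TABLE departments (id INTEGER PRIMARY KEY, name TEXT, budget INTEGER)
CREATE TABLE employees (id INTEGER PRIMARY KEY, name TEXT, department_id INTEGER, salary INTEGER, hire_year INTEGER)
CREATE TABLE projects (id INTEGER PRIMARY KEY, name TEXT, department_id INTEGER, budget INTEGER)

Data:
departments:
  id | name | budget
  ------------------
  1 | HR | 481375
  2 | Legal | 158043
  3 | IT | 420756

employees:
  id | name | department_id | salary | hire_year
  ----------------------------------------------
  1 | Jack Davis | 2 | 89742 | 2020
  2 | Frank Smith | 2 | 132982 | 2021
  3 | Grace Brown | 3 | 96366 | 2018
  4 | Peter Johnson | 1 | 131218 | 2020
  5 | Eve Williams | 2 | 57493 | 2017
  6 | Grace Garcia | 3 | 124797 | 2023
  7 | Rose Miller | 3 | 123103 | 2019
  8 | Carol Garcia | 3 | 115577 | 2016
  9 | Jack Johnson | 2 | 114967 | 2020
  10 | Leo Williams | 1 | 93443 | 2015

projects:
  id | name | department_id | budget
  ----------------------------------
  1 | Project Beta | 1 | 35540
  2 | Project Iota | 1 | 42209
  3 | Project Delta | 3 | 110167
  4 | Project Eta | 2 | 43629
SELECT name, budget FROM departments WHERE budget >= 217931

Execution result:
name | budget
HR | 481375
IT | 420756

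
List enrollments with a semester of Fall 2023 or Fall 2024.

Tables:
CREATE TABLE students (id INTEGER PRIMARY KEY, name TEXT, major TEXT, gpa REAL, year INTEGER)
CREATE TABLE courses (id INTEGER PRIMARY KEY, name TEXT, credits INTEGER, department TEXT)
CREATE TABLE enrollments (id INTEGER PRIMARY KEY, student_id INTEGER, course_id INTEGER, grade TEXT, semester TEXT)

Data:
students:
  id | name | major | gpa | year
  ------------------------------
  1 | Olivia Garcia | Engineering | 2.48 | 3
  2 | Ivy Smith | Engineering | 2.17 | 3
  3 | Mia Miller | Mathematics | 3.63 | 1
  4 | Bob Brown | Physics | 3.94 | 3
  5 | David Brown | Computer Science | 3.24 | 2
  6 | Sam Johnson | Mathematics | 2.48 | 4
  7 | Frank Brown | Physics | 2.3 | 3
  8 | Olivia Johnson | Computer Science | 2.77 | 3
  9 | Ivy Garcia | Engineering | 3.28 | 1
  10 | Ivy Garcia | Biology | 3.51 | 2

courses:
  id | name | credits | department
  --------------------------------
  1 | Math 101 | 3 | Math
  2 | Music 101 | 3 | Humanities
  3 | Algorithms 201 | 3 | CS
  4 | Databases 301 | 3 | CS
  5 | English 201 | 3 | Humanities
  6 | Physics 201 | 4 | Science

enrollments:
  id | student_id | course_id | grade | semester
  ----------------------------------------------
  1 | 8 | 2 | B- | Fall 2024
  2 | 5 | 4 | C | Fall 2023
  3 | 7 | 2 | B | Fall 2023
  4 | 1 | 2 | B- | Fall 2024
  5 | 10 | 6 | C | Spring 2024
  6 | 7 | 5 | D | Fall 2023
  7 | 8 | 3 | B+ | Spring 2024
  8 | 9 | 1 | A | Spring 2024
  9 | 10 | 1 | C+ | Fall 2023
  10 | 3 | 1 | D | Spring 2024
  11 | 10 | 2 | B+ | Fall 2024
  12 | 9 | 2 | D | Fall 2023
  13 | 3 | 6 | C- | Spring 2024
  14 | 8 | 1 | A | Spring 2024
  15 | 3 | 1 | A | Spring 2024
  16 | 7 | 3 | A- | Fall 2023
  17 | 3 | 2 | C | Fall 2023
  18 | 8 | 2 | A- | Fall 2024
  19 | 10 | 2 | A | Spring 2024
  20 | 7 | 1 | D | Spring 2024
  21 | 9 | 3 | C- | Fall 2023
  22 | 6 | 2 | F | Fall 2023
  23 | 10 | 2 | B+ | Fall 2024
SELECT id, semester FROM enrollments WHERE semester IN ('Fall 2023', 'Fall 2024')

Execution result:
id | semester
1 | Fall 2024
2 | Fall 2023
3 | Fall 2023
4 | Fall 2024
6 | Fall 2023
9 | Fall 2023
11 | Fall 2024
12 | Fall 2023
16 | Fall 2023
17 | Fall 2023
18 | Fall 2024
21 | Fall 2023
22 | Fall 2023
23 | Fall 2024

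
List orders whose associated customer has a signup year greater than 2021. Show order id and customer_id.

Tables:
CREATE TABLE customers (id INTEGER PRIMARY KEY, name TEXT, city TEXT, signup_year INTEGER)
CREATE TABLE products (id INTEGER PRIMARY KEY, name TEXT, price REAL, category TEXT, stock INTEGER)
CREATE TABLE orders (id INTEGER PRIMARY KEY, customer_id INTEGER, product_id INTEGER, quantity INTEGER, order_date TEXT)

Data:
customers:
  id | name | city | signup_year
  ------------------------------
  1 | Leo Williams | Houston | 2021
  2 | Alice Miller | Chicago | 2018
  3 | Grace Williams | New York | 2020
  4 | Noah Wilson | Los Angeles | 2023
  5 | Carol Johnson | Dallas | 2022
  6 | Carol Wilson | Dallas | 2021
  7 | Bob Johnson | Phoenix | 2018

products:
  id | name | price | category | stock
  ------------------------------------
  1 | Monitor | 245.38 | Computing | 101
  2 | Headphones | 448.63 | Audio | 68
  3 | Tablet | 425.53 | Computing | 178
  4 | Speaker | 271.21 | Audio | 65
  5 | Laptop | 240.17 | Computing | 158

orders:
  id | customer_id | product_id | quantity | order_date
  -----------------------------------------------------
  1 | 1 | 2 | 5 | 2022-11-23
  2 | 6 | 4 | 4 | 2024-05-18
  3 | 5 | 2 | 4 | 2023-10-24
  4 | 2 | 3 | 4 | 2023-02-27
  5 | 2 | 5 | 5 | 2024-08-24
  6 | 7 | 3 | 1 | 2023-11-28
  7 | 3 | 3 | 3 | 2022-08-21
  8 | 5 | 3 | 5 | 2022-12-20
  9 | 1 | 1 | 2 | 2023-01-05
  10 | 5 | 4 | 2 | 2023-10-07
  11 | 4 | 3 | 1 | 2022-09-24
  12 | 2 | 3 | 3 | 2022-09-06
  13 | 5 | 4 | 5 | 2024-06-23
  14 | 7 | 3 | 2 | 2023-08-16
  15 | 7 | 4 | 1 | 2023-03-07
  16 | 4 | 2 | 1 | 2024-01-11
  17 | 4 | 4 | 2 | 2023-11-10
SELECT id, customer_id FROM orders WHERE customer_id IN (SELECT id FROM customers WHERE signup_year > 2021)

Execution result:
id | customer_id
3 | 5
8 | 5
10 | 5
11 | 4
13 | 5
16 | 4
17 | 4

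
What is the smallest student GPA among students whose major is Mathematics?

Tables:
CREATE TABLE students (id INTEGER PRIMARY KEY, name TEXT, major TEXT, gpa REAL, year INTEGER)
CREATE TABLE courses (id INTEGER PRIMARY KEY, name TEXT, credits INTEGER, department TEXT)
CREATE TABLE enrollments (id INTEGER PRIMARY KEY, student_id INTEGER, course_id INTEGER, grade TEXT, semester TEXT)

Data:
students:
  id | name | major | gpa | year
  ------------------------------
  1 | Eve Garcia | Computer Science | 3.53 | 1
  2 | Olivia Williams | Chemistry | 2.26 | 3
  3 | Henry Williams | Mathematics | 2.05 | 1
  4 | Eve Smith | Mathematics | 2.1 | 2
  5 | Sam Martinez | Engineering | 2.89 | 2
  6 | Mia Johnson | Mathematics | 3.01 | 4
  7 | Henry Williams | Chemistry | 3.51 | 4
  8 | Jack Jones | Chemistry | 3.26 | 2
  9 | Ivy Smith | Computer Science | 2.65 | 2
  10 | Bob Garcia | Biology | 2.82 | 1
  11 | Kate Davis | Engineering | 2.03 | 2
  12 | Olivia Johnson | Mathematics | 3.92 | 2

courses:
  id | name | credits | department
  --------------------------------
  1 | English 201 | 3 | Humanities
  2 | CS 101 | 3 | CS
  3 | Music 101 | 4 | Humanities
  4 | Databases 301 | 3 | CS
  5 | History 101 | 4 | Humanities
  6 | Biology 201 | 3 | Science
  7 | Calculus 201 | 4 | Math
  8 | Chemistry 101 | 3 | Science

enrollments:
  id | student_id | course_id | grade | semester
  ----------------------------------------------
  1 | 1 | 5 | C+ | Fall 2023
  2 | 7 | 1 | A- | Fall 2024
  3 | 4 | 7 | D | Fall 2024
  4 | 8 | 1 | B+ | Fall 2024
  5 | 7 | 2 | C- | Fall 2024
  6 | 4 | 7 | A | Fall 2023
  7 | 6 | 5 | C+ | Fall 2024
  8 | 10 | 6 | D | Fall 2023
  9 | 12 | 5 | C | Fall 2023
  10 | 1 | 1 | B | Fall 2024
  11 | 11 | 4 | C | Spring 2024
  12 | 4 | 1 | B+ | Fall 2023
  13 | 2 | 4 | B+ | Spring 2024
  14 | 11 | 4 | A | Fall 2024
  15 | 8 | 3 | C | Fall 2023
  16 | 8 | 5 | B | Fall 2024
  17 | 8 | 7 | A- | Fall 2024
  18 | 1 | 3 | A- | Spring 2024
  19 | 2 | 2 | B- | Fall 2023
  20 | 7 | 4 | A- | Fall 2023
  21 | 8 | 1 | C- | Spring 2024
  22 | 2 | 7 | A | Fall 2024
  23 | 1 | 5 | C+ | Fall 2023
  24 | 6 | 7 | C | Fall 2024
SELECT MIN(gpa) FROM students WHERE major = 'Mathematics'

Execution result:
2.05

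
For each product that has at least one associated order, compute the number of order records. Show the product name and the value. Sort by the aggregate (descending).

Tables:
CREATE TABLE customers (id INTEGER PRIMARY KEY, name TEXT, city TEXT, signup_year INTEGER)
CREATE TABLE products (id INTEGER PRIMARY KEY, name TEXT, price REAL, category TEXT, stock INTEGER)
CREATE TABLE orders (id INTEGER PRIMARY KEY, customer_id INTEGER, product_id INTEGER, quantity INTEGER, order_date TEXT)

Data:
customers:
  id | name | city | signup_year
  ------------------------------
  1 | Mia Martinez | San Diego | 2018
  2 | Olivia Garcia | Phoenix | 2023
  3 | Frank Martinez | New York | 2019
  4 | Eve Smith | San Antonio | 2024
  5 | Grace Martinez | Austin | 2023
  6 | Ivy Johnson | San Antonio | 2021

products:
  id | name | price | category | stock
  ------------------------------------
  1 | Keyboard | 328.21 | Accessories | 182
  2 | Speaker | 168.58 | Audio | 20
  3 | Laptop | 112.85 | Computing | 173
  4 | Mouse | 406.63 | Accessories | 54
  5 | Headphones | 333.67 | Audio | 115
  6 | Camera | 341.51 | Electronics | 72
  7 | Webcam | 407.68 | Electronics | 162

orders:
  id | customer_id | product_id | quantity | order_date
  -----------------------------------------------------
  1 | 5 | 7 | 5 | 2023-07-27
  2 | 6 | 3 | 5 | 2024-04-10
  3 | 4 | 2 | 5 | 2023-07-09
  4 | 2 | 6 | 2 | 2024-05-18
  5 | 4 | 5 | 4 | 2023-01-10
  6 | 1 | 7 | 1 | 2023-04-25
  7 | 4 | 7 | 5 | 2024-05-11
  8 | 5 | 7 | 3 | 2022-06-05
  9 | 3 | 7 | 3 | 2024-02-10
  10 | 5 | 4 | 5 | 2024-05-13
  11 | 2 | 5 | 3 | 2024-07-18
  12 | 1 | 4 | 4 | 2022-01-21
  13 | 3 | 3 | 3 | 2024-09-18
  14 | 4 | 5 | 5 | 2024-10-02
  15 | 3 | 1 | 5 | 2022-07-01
SELECT p.name, COUNT(*) AS n FROM orders c JOIN products p ON c.product_id = p.id GROUP BY p.id, p.name ORDER BY n DESC

Execution result:
name | n
Webcam | 5
Headphones | 3
Laptop | 2
Mouse | 2
Keyboard | 1
Speaker | 1
Camera | 1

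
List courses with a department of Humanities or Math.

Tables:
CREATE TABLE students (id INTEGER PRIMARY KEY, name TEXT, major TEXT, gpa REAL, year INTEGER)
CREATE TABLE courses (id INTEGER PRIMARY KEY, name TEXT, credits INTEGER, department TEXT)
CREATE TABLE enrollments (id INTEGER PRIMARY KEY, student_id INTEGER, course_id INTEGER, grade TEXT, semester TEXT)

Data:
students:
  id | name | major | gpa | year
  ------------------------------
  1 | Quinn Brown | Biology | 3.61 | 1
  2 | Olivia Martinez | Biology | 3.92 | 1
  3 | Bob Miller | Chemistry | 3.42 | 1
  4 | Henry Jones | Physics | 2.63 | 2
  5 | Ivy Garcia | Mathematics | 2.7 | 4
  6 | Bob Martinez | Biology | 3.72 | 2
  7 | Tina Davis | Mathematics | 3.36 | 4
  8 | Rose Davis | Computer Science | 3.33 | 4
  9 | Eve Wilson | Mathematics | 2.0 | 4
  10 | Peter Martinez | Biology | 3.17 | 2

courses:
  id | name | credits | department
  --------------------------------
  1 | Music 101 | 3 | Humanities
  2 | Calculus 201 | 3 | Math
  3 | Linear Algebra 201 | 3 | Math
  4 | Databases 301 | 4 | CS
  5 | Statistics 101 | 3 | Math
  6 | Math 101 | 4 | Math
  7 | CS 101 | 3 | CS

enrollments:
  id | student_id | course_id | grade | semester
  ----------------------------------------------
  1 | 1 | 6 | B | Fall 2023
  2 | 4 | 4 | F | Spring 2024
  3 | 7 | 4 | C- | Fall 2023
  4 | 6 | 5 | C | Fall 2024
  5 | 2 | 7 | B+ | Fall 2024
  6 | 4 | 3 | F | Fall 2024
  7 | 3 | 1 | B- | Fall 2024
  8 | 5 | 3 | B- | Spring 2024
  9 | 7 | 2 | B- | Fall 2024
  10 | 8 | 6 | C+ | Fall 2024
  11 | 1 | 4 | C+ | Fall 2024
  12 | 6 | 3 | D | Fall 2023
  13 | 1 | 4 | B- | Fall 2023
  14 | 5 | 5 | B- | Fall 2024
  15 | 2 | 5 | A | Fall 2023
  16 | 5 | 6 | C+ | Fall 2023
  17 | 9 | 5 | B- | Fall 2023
SELECT name, department FROM courses WHERE department IN ('Humanities', 'Math')

Execution result:
name | department
Music 101 | Humanities
Calculus 201 | Math
Linear Algebra 201 | Math
Statistics 101 | Math
Math 101 | Math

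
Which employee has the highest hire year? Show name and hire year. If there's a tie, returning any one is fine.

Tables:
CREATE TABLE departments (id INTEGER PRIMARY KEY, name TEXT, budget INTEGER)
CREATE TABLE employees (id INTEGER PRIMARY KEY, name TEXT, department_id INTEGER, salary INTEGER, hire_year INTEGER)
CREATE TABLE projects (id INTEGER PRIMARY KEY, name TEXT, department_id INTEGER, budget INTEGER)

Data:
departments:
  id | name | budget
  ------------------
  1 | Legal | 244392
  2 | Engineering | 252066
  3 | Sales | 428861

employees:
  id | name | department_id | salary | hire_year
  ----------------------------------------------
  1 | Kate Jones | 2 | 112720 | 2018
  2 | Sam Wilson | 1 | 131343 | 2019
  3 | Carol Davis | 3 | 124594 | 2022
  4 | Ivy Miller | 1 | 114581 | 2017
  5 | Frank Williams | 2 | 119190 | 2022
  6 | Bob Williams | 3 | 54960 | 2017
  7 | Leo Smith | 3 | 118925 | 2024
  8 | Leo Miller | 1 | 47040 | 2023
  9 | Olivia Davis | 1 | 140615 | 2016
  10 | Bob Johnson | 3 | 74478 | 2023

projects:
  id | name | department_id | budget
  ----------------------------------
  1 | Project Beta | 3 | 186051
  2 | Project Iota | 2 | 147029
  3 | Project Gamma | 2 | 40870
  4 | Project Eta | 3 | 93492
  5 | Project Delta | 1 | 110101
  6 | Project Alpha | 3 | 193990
SELECT name, hire_year FROM employees ORDER BY hire_year DESC LIMIT 1

Execution result:
name | hire_year
Leo Smith | 2024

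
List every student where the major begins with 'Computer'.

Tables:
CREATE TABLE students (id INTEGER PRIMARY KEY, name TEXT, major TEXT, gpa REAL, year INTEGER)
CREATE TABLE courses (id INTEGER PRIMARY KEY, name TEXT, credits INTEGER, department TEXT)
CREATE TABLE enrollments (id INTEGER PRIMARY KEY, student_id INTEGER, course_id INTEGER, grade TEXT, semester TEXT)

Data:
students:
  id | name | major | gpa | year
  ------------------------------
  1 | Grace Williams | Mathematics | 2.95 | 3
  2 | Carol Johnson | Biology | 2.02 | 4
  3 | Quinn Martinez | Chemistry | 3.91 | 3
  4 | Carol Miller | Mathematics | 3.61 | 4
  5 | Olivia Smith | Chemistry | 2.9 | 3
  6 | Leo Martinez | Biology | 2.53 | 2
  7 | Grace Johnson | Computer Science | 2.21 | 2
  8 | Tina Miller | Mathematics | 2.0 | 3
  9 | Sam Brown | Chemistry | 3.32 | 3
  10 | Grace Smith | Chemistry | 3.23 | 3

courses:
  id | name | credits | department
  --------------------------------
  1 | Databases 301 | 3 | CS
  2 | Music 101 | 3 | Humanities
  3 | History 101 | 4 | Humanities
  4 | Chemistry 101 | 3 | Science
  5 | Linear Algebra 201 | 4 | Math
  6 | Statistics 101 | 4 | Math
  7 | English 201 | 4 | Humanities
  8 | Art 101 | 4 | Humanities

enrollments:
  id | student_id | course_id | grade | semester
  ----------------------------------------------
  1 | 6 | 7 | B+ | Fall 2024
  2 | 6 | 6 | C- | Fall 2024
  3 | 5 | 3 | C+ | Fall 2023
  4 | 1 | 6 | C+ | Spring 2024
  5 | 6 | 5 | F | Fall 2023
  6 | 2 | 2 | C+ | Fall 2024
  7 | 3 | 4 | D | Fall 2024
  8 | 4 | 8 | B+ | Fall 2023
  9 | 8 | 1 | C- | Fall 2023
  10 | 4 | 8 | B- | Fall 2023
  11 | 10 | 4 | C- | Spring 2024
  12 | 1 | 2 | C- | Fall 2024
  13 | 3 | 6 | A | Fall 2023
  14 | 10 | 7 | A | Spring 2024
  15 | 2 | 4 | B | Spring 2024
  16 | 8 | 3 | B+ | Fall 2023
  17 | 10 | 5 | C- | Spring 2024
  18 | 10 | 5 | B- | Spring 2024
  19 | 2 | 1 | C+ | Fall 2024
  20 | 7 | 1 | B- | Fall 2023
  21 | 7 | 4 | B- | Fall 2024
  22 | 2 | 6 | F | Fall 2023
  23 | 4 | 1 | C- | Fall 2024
SELECT name, major FROM students WHERE major LIKE 'Computer%'

Execution result:
name | major
Grace Johnson | Computer Science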